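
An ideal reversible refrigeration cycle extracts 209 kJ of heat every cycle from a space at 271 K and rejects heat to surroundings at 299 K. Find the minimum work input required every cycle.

W_in ≈ 21.6 kJ

Carnot COP: COP_R = T_C/(T_H − T_C) = 271.00/28.00 = 9.6786.
W = Q_C/COP_R = 209/9.6786 = 21.6 kJ.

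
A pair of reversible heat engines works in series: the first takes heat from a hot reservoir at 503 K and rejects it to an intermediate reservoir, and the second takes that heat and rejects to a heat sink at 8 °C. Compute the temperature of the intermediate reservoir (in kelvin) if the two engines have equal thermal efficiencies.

T_C = 8 °C → 8 + 273.15 = 281.15 K.
Equal efficiencies require 1 − T_m/T_H = 1 − T_C/T_m, i.e. T_m/T_H = T_C/T_m, so T_m = √(T_H·T_C) = √(503.00 × 281.15) = 376.1 K.

T_m ≈ 376.1 K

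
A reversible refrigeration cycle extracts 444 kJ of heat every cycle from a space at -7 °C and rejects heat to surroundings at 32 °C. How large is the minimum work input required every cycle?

T_H = 32 °C → 32 + 273.15 = 305.15 K.
T_C = -7 °C → -7 + 273.15 = 266.15 K.
The reversible coefficient of performance is COP_R = T_C/(T_H − T_C) = 266.15/39.00 = 6.8244.
W = Q_C/COP_R = 444/6.8244 = 65.1 kJ.

W_in ≈ 65.1 kJ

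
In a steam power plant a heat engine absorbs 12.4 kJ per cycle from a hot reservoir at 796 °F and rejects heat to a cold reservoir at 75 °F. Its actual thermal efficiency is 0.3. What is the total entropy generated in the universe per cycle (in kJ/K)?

T_H = 796 °F → (796 − 32) × 5/9 = 424.44 °C = 697.59 K.
T_C = 75 °F → (75 − 32) × 5/9 = 23.89 °C = 297.04 K.
W = η·Q_H = 0.3 × 12.4 = 3.720 kJ, so Q_C = Q_H − W = 8.680 kJ.
The hot reservoir loses entropy Q_H/T_H = 12.4/697.59 = 0.01778 kJ/K; the cold reservoir gains Q_C/T_C = 8.680/297.04 = 0.02922 kJ/K.
ΔS_univ = −Q_H/T_H + Q_C/T_C = 0.01145 kJ/K (> 0, since η = 0.3 < η_Carnot = 0.574).

ΔS_univ ≈ 0.01145 kJ/K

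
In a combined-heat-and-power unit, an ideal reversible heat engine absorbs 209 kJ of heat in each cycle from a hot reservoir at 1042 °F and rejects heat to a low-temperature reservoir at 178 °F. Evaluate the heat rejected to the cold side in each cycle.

Q_C ≈ 88.75 kJ

T_H = 1042 °F → (1042 − 32) × 5/9 = 561.11 °C = 834.26 K.
T_C = 178 °F → (178 − 32) × 5/9 = 81.11 °C = 354.26 K.
η_rev = 1 − T_C/T_H = 1 − 354.26/834.26 = 0.5754.
For a reversible cycle Q_C/Q_H = T_C/T_H, so Q_C = 209 × 354.26/834.26 = 88.75 kJ.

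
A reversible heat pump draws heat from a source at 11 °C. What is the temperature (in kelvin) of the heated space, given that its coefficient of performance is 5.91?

T_C = 11 °C → 11 + 273.15 = 284.15 K.
COP_HP = T_H/(T_H − T_C) ⇒ T_H = T_C·COP_HP/(COP_HP − 1) = 284.15 × 5.91/(5.91 − 1) = 342.0 K.

T_H ≈ 342.0 K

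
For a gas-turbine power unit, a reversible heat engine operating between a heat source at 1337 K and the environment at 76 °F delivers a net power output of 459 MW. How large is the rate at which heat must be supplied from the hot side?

T_C = 76 °F → (76 − 32) × 5/9 = 24.44 °C = 297.59 K.
Since the cycle is reversible, η = 1 − T_C/T_H = 1 − 297.59/1337.00 = 0.7774.
Q_H = W/η = 459/0.7774 = 590 MW.

Q̇_H ≈ 590 MW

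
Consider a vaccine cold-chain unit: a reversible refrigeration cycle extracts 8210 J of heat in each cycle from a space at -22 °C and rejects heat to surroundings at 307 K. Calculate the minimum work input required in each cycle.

T_C = -22 °C → -22 + 273.15 = 251.15 K.
The reversible coefficient of performance is COP_R = T_C/(T_H − T_C) = 251.15/55.85 = 4.4969.
W = Q_C/COP_R = 8210/4.4969 = 1830 J.

W_in ≈ 1830 J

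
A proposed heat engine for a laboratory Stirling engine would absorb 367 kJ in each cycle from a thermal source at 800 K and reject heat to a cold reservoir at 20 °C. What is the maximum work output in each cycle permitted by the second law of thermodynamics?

W_max ≈ 233 kJ

T_C = 20 °C → 20 + 273.15 = 293.15 K.
The second-law ceiling is the Carnot efficiency, η_max = 1 − T_C/T_H = 1 − 293.15/800.00 = 0.6336.
W_max = η_max · Q_H = 0.6336 × 367 = 233 kJ.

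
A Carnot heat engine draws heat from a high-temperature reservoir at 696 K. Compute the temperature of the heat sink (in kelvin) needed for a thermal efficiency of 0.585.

From η = 1 − T_C/T_H, T_C = T_H·(1 − η) = 696.00 × (1 − 0.585) = 288.8 K.

T_C ≈ 288.8 K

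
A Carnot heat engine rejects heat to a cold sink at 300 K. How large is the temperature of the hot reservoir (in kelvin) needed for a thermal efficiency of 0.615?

T_H ≈ 779 K

From η = 1 − T_C/T_H, solving for T_H gives T_H = T_C/(1 − η) = 300.00/(1 − 0.615) = 779 K.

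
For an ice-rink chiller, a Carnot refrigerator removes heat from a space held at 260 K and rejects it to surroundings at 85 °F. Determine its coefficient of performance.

T_H = 85 °F → (85 − 32) × 5/9 = 29.44 °C = 302.59 K.
Carnot COP: COP_R = T_C/(T_H − T_C) = 260.00/(302.59 − 260.00) = 6.10.

COP_R ≈ 6.10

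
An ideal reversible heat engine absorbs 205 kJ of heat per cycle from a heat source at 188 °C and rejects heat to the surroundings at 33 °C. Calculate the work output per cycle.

W ≈ 68.90 kJ

T_H = 188 °C → 188 + 273.15 = 461.15 K.
T_C = 33 °C → 33 + 273.15 = 306.15 K.
Since the cycle is reversible, η = 1 − T_C/T_H = 1 − 306.15/461.15 = 0.3361.
W = η·Q_H = 0.3361 × 205 = 68.90 kJ.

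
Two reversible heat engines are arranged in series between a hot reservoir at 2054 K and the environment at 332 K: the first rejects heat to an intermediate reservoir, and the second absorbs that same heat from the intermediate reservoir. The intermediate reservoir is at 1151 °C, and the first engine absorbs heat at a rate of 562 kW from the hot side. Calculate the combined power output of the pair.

Two reversible stages in series are equivalent to a single Carnot engine between T_H and T_C, so η_total = 1 − T_C/T_H = 1 − 332.00/2054.00 = 0.8384.
W_total = η_total · Q_H = 0.8384 × 562 = 471 kW.

Ẇ_total ≈ 471 kW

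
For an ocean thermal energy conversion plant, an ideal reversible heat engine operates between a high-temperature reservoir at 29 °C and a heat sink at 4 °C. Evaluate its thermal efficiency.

η ≈ 0.0827

T_H = 29 °C → 29 + 273.15 = 302.15 K.
T_C = 4 °C → 4 + 273.15 = 277.15 K.
η_rev = 1 − T_C/T_H = 1 − 277.15/302.15 = 0.0827.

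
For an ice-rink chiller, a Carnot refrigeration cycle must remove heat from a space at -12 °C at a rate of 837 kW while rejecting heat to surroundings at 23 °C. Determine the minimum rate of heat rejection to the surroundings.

T_H = 23 °C → 23 + 273.15 = 296.15 K.
T_C = -12 °C → -12 + 273.15 = 261.15 K.
For a reversible cycle Q_H/Q_C = T_H/T_C, so Q_H = Q_C·T_H/T_C = 837 × 296.15/261.15 = 949.2 kW.

Q̇_H ≈ 949.2 kW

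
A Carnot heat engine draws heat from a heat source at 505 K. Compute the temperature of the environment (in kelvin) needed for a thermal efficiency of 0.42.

From η = 1 − T_C/T_H, T_C = T_H·(1 − η) = 505.00 × (1 − 0.42) = 293 K.

T_C ≈ 293 K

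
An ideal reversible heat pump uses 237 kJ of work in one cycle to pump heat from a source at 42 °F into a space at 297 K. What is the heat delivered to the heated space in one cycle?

Q_H ≈ 3848 kJ

T_C = 42 °F → (42 − 32) × 5/9 = 5.56 °C = 278.71 K.
COP_HP = T_H/(T_H − T_C) = 297.00/18.29 = 16.2344.
Q_H = COP_HP · W = 16.2344 × 237 = 3848 kJ.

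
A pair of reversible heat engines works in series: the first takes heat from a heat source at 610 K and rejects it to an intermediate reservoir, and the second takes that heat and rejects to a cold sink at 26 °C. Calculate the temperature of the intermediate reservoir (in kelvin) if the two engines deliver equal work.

T_m ≈ 454.6 K

T_C = 26 °C → 26 + 273.15 = 299.15 K.
For reversible stages Q_m = Q_H·(T_m/T_H). Setting W₁ = Q_H(1 − T_m/T_H) equal to W₂ = Q_m(1 − T_C/T_m) = Q_H·(T_m − T_C)/T_H gives T_H − T_m = T_m − T_C, so T_m = (T_H + T_C)/2 = (610.00 + 299.15)/2 = 454.6 K.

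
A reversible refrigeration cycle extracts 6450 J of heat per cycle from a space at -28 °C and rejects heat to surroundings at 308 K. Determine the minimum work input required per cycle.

W_in ≈ 1654 J

T_C = -28 °C → -28 + 273.15 = 245.15 K.
Carnot COP: COP_R = T_C/(T_H − T_C) = 245.15/62.85 = 3.9006.
W = Q_C/COP_R = 6450/3.9006 = 1654 J.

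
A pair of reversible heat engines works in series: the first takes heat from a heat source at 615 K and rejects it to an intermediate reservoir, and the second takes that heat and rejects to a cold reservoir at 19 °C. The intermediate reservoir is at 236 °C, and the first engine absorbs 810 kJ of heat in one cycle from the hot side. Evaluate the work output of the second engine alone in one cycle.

W₂ ≈ 286 kJ

T_C = 19 °C → 19 + 273.15 = 292.15 K.
T_m = 236 °C → 236 + 273.15 = 509.15 K.
Heat entering the second stage: Q_m = Q_H·(T_m/T_H) = 810 × 509.15/615.00 = 671 kJ.
Second-stage efficiency η₂ = 1 − T_C/T_m = 1 − 292.15/509.15 = 0.4262, so W₂ = η₂·Q_m = 286 kJ.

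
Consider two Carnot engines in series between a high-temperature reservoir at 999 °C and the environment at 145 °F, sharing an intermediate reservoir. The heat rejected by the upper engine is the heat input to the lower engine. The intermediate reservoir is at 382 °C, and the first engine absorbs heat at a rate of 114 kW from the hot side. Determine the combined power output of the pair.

T_H = 999 °C → 999 + 273.15 = 1272.15 K.
T_C = 145 °F → (145 − 32) × 5/9 = 62.78 °C = 335.93 K.
Two reversible stages in series are equivalent to a single Carnot engine between T_H and T_C, so η_total = 1 − T_C/T_H = 1 − 335.93/1272.15 = 0.7359.
W_total = η_total · Q_H = 0.7359 × 114 = 83.9 kW.

Ẇ_total ≈ 83.9 kW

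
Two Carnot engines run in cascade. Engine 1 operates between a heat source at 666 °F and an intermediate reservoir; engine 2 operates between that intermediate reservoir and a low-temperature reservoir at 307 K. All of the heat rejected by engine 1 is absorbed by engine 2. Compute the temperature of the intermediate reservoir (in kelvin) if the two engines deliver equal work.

T_m ≈ 466 K

T_H = 666 °F → (666 − 32) × 5/9 = 352.22 °C = 625.37 K.
For reversible stages Q_m = Q_H·(T_m/T_H). Setting W₁ = Q_H(1 − T_m/T_H) equal to W₂ = Q_m(1 − T_C/T_m) = Q_H·(T_m − T_C)/T_H gives T_H − T_m = T_m − T_C, so T_m = (T_H + T_C)/2 = (625.37 + 307.00)/2 = 466 K.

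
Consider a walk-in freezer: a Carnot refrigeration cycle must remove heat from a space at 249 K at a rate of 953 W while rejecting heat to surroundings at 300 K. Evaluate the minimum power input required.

The reversible coefficient of performance is COP_R = T_C/(T_H − T_C) = 249.00/51.00 = 4.8824.
W = Q_C/COP_R = 953/4.8824 = 195.2 W.

Ẇ_in ≈ 195.2 W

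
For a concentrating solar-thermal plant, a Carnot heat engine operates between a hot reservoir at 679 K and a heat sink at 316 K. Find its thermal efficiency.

η ≈ 0.535

For a reversible engine, η = 1 − T_C/T_H = 1 − 316.00/679.00 = 0.535.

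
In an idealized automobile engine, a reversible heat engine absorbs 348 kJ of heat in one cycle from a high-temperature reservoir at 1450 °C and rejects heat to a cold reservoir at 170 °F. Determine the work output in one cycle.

W ≈ 277 kJ

T_H = 1450 °C → 1450 + 273.15 = 1723.15 K.
T_C = 170 °F → (170 − 32) × 5/9 = 76.67 °C = 349.82 K.
Since the cycle is reversible, η = 1 − T_C/T_H = 1 − 349.82/1723.15 = 0.7970.
W = η·Q_H = 0.7970 × 348 = 277 kJ.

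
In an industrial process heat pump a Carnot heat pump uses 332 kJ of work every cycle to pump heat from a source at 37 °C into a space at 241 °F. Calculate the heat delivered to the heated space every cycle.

T_H = 241 °F → (241 − 32) × 5/9 = 116.11 °C = 389.26 K.
T_C = 37 °C → 37 + 273.15 = 310.15 K.
For a reversible heat pump, COP_HP = T_H/(T_H − T_C) = 389.26/79.11 = 4.9204.
Q_H = COP_HP · W = 4.9204 × 332 = 1630 kJ.

Q_H ≈ 1630 kJ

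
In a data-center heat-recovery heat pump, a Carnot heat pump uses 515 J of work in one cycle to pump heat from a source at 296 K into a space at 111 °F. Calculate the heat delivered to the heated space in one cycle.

Q_H ≈ 7760 J

T_H = 111 °F → (111 − 32) × 5/9 = 43.89 °C = 317.04 K.
COP_HP = T_H/(T_H − T_C) = 317.04/21.04 = 15.0692.
Q_H = COP_HP · W = 15.0692 × 515 = 7760 J.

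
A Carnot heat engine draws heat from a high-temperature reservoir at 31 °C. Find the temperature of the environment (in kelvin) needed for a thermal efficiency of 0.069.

T_C ≈ 283 K

T_H = 31 °C → 31 + 273.15 = 304.15 K.
From η = 1 − T_C/T_H, T_C = T_H·(1 − η) = 304.15 × (1 − 0.069) = 283 K.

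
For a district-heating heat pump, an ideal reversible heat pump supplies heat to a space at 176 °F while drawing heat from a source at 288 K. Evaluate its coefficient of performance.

T_H = 176 °F → (176 − 32) × 5/9 = 80.00 °C = 353.15 K.
For a reversible heat pump, COP_HP = T_H/(T_H − T_C) = 353.15/(353.15 − 288.00) = 5.42.

COP_HP ≈ 5.42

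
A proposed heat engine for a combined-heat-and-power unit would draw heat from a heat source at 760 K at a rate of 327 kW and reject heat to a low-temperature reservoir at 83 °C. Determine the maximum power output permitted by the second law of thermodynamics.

T_C = 83 °C → 83 + 273.15 = 356.15 K.
The second-law ceiling is the Carnot efficiency, η_max = 1 − T_C/T_H = 1 − 356.15/760.00 = 0.5314.
W_max = η_max · Q_H = 0.5314 × 327 = 174 kW.

Ẇ_max ≈ 174 kW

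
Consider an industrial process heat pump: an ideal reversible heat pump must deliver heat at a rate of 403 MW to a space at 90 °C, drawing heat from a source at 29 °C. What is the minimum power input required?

T_H = 90 °C → 90 + 273.15 = 363.15 K.
T_C = 29 °C → 29 + 273.15 = 302.15 K.
COP_HP = T_H/(T_H − T_C) = 363.15/61.00 = 5.9533.
W = Q_H/COP_HP = 403/5.9533 = 67.69 MW.

Ẇ_in ≈ 67.69 MW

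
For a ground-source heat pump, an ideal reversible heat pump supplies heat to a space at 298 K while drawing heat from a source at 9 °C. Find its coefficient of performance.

COP_HP ≈ 18.8

T_C = 9 °C → 9 + 273.15 = 282.15 K.
Reversible heating COP: COP_HP = T_H/(T_H − T_C) = 298.00/(298.00 − 282.15) = 18.8.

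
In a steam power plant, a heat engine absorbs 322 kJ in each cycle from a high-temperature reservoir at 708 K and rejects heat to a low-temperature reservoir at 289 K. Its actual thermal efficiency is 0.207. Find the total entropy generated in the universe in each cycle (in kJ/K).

ΔS_univ ≈ 0.429 kJ/K

W = η·Q_H = 0.207 × 322 = 66.65 kJ, so Q_C = Q_H − W = 255.3 kJ.
Entropy balance on the reservoirs: −Q_H/T_H = -0.4548 kJ/K, +Q_C/T_C = 0.8836 kJ/K.
ΔS_univ = −Q_H/T_H + Q_C/T_C = 0.429 kJ/K (> 0, since η = 0.207 < η_Carnot = 0.592).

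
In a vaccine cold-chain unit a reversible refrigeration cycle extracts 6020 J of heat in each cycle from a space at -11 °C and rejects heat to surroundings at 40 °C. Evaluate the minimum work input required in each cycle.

W_in ≈ 1170 J

T_H = 40 °C → 40 + 273.15 = 313.15 K.
T_C = -11 °C → -11 + 273.15 = 262.15 K.
COP_R = T_C/(T_H − T_C) = 262.15/51.00 = 5.1402.
W = Q_C/COP_R = 6020/5.1402 = 1170 J.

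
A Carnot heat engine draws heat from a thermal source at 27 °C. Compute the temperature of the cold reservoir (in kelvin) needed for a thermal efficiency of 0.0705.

T_C ≈ 279 K

T_H = 27 °C → 27 + 273.15 = 300.15 K.
From η = 1 − T_C/T_H, T_C = T_H·(1 − η) = 300.15 × (1 − 0.0705) = 279 K.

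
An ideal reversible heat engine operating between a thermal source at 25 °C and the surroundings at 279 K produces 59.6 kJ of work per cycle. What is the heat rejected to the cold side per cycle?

T_H = 25 °C → 25 + 273.15 = 298.15 K.
Since the cycle is reversible, η = 1 − T_C/T_H = 1 − 279.00/298.15 = 0.0642.
Since Q_C/Q_H = T_C/T_H and Q_H = W/η, Q_C = W·T_C/(T_H − T_C) = 59.6 × 279.00/19.15 = 868 kJ.

Q_C ≈ 868 kJ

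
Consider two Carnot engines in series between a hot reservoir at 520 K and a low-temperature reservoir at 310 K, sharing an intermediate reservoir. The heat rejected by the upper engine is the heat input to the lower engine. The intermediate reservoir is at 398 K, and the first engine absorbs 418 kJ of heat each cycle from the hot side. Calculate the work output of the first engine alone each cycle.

First-stage efficiency η₁ = 1 − T_m/T_H = 1 − 398.00/520.00 = 0.2346.
W₁ = η₁·Q_H = 0.2346 × 418 = 98.1 kJ.

W₁ ≈ 98.1 kJ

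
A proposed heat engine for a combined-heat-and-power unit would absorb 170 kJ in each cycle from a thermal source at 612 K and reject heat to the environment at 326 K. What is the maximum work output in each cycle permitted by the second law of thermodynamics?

W_max ≈ 79.4 kJ

By the Carnot theorem, η_max = 1 − T_C/T_H = 1 − 326.00/612.00 = 0.4673.
W_max = η_max · Q_H = 0.4673 × 170 = 79.4 kJ.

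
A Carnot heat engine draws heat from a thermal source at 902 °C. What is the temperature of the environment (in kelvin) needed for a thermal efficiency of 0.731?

T_C ≈ 316 K

T_H = 902 °C → 902 + 273.15 = 1175.15 K.
From η = 1 − T_C/T_H, T_C = T_H·(1 − η) = 1175.15 × (1 − 0.731) = 316 K.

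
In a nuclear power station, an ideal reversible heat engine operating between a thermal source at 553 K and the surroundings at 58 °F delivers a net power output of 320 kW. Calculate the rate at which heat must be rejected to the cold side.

T_C = 58 °F → (58 − 32) × 5/9 = 14.44 °C = 287.59 K.
Since the cycle is reversible, η = 1 − T_C/T_H = 1 − 287.59/553.00 = 0.4799.
Since Q_C/Q_H = T_C/T_H and Q_H = W/η, Q_C = W·T_C/(T_H − T_C) = 320 × 287.59/265.41 = 347 kW.

Q̇_C ≈ 347 kW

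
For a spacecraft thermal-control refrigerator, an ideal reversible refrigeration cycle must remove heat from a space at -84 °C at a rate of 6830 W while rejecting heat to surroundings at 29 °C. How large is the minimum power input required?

Ẇ_in ≈ 4080 W

T_H = 29 °C → 29 + 273.15 = 302.15 K.
T_C = -84 °C → -84 + 273.15 = 189.15 K.
For a reversible refrigerator, COP_R = T_C/(T_H − T_C) = 189.15/113.00 = 1.6739.
W = Q_C/COP_R = 6830/1.6739 = 4080 W.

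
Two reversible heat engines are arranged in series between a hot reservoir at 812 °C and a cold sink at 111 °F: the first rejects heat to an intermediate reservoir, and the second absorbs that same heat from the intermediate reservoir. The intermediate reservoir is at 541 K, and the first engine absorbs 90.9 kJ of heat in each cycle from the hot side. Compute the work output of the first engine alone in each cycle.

T_H = 812 °C → 812 + 273.15 = 1085.15 K.
T_C = 111 °F → (111 − 32) × 5/9 = 43.89 °C = 317.04 K.
First-stage efficiency η₁ = 1 − T_m/T_H = 1 − 541.00/1085.15 = 0.5015.
W₁ = η₁·Q_H = 0.5015 × 90.9 = 45.6 kJ.

W₁ ≈ 45.6 kJ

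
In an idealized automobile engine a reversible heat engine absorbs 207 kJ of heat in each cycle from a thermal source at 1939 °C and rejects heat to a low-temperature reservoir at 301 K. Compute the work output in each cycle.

W ≈ 178.8 kJ

T_H = 1939 °C → 1939 + 273.15 = 2212.15 K.
Since the cycle is reversible, η = 1 − T_C/T_H = 1 − 301.00/2212.15 = 0.8639.
W = η·Q_H = 0.8639 × 207 = 178.8 kJ.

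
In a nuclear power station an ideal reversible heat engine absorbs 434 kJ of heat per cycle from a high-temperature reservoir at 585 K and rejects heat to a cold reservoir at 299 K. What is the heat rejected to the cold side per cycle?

Q_C ≈ 222 kJ

For a reversible engine, η = 1 − T_C/T_H = 1 − 299.00/585.00 = 0.4889.
For a reversible cycle Q_C/Q_H = T_C/T_H, so Q_C = 434 × 299.00/585.00 = 222 kJ.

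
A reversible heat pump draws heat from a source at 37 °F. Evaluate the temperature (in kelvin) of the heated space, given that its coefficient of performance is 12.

T_C = 37 °F → (37 − 32) × 5/9 = 2.78 °C = 275.93 K.
COP_HP = T_H/(T_H − T_C) ⇒ T_H = T_C·COP_HP/(COP_HP − 1) = 275.93 × 12/(12 − 1) = 301 K.

T_H ≈ 301 K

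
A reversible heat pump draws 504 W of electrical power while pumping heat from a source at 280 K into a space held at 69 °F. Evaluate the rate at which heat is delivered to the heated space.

T_H = 69 °F → (69 − 32) × 5/9 = 20.56 °C = 293.71 K.
Reversible heating COP: COP_HP = T_H/(T_H − T_C) = 293.71/13.71 = 21.4297.
Q_H = COP_HP · W = 21.4297 × 504 = 10800 W.

Q̇_H ≈ 10800 W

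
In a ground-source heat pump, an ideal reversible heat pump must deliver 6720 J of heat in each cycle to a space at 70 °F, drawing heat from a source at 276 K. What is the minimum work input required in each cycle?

T_H = 70 °F → (70 − 32) × 5/9 = 21.11 °C = 294.26 K.
COP_HP = T_H/(T_H − T_C) = 294.26/18.26 = 16.1141.
W = Q_H/COP_HP = 6720/16.1141 = 417 J.

W_in ≈ 417 J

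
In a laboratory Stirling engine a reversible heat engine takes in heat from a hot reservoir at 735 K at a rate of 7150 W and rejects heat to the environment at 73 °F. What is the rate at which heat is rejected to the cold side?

Q̇_C ≈ 2879 W

T_C = 73 °F → (73 − 32) × 5/9 = 22.78 °C = 295.93 K.
Carnot efficiency: η = 1 − T_C/T_H = 1 − 295.93/735.00 = 0.5974.
For a reversible cycle Q_C/Q_H = T_C/T_H, so Q_C = 7150 × 295.93/735.00 = 2879 W.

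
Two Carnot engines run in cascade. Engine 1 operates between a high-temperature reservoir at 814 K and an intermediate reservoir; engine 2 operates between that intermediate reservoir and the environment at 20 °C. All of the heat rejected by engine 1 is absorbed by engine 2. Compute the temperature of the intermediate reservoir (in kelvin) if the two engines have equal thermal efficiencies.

T_C = 20 °C → 20 + 273.15 = 293.15 K.
Equal efficiencies require 1 − T_m/T_H = 1 − T_C/T_m, i.e. T_m/T_H = T_C/T_m, so T_m = √(T_H·T_C) = √(814.00 × 293.15) = 488 K.

T_m ≈ 488 K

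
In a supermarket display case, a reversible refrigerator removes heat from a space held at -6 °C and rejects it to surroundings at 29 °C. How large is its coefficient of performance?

T_H = 29 °C → 29 + 273.15 = 302.15 K.
T_C = -6 °C → -6 + 273.15 = 267.15 K.
COP_R = T_C/(T_H − T_C) = 267.15/(302.15 − 267.15) = 7.633.

COP_R ≈ 7.633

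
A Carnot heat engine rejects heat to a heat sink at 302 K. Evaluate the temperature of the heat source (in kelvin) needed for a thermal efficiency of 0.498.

T_H ≈ 602 K

From η = 1 − T_C/T_H, solving for T_H gives T_H = T_C/(1 − η) = 302.00/(1 − 0.498) = 602 K.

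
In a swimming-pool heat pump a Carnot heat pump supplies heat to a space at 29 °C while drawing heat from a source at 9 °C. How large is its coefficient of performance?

COP_HP ≈ 15.11

T_H = 29 °C → 29 + 273.15 = 302.15 K.
T_C = 9 °C → 9 + 273.15 = 282.15 K.
COP_HP = T_H/(T_H − T_C) = 302.15/(302.15 − 282.15) = 15.11.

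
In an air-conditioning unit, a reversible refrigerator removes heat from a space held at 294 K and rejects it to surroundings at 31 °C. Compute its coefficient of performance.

COP_R ≈ 28.97

T_H = 31 °C → 31 + 273.15 = 304.15 K.
The reversible coefficient of performance is COP_R = T_C/(T_H − T_C) = 294.00/(304.15 − 294.00) = 28.97.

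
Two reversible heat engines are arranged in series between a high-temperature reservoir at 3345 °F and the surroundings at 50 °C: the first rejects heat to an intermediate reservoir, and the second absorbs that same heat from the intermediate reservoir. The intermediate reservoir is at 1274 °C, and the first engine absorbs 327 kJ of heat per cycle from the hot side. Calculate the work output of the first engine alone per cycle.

T_H = 3345 °F → (3345 − 32) × 5/9 = 1840.56 °C = 2113.71 K.
T_C = 50 °C → 50 + 273.15 = 323.15 K.
T_m = 1274 °C → 1274 + 273.15 = 1547.15 K.
First-stage efficiency η₁ = 1 − T_m/T_H = 1 − 1547.15/2113.71 = 0.2680.
W₁ = η₁·Q_H = 0.2680 × 327 = 87.6 kJ.

W₁ ≈ 87.6 kJ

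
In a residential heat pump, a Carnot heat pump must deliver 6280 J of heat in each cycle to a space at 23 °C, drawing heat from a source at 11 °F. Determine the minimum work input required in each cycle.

W_in ≈ 735 J

T_H = 23 °C → 23 + 273.15 = 296.15 K.
T_C = 11 °F → (11 − 32) × 5/9 = -11.67 °C = 261.48 K.
For a reversible heat pump, COP_HP = T_H/(T_H − T_C) = 296.15/34.67 = 8.5428.
W = Q_H/COP_HP = 6280/8.5428 = 735 J.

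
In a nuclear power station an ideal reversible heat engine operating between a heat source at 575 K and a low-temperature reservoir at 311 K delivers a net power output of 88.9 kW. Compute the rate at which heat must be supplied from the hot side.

For a reversible engine, η = 1 − T_C/T_H = 1 − 311.00/575.00 = 0.4591.
Q_H = W/η = 88.9/0.4591 = 193.6 kW.

Q̇_H ≈ 193.6 kW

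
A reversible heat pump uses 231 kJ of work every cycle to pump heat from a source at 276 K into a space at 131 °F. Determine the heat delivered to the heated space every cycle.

Q_H ≈ 1454 kJ

T_H = 131 °F → (131 − 32) × 5/9 = 55.00 °C = 328.15 K.
The Carnot heat-pump COP is COP_HP = T_H/(T_H − T_C) = 328.15/52.15 = 6.2924.
Q_H = COP_HP · W = 6.2924 × 231 = 1454 kJ.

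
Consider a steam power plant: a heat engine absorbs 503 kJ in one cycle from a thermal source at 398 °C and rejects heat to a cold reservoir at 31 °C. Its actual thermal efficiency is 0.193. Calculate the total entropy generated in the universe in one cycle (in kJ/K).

T_H = 398 °C → 398 + 273.15 = 671.15 K.
T_C = 31 °C → 31 + 273.15 = 304.15 K.
W = η·Q_H = 0.193 × 503 = 97.08 kJ, so Q_C = Q_H − W = 405.9 kJ.
Entropy balance on the reservoirs: −Q_H/T_H = -0.7495 kJ/K, +Q_C/T_C = 1.335 kJ/K.
ΔS_univ = −Q_H/T_H + Q_C/T_C = 0.585 kJ/K (> 0, since η = 0.193 < η_Carnot = 0.547).

ΔS_univ ≈ 0.585 kJ/K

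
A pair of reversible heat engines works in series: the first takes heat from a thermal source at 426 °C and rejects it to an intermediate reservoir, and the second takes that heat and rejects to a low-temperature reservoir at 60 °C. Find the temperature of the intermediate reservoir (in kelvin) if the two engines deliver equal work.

T_m ≈ 516 K

T_H = 426 °C → 426 + 273.15 = 699.15 K.
T_C = 60 °C → 60 + 273.15 = 333.15 K.
For reversible stages Q_m = Q_H·(T_m/T_H). Setting W₁ = Q_H(1 − T_m/T_H) equal to W₂ = Q_m(1 − T_C/T_m) = Q_H·(T_m − T_C)/T_H gives T_H − T_m = T_m − T_C, so T_m = (T_H + T_C)/2 = (699.15 + 333.15)/2 = 516 K.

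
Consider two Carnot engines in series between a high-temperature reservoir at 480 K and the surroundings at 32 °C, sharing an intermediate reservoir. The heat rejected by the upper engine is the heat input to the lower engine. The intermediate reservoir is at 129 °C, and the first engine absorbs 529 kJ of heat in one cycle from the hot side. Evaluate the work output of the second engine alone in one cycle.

T_C = 32 °C → 32 + 273.15 = 305.15 K.
T_m = 129 °C → 129 + 273.15 = 402.15 K.
Heat entering the second stage: Q_m = Q_H·(T_m/T_H) = 529 × 402.15/480.00 = 443 kJ.
Second-stage efficiency η₂ = 1 − T_C/T_m = 1 − 305.15/402.15 = 0.2412, so W₂ = η₂·Q_m = 107 kJ.

W₂ ≈ 107 kJ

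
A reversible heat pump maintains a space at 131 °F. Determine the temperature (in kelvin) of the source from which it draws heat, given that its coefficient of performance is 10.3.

T_H = 131 °F → (131 − 32) × 5/9 = 55.00 °C = 328.15 K.
COP_HP = T_H/(T_H − T_C) ⇒ T_C = T_H·(COP_HP − 1)/COP_HP = 328.15 × (10.3 − 1)/10.3 = 296 K.

T_C ≈ 296 K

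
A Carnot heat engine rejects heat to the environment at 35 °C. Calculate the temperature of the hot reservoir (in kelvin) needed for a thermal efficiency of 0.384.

T_C = 35 °C → 35 + 273.15 = 308.15 K.
From η = 1 − T_C/T_H, solving for T_H gives T_H = T_C/(1 − η) = 308.15/(1 − 0.384) = 500 K.

T_H ≈ 500 K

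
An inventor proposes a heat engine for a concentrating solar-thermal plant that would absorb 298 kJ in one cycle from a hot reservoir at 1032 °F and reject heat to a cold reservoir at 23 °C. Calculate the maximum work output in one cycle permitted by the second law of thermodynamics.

W_max ≈ 191.5 kJ

T_H = 1032 °F → (1032 − 32) × 5/9 = 555.56 °C = 828.71 K.
T_C = 23 °C → 23 + 273.15 = 296.15 K.
The second-law ceiling is the Carnot efficiency, η_max = 1 − T_C/T_H = 1 − 296.15/828.71 = 0.6426.
W_max = η_max · Q_H = 0.6426 × 298 = 191.5 kJ.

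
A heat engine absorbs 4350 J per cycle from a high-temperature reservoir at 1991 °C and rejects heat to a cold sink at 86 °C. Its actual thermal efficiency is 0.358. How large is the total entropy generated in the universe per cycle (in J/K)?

T_H = 1991 °C → 1991 + 273.15 = 2264.15 K.
T_C = 86 °C → 86 + 273.15 = 359.15 K.
W = η·Q_H = 0.358 × 4350 = 1557 J, so Q_C = Q_H − W = 2793 J.
Reservoir entropy changes: ΔS_H = −Q_H/T_H = −4350/2264.15 = -1.921 J/K and ΔS_C = +Q_C/T_C = 2793/359.15 = 7.776 J/K.
ΔS_univ = −Q_H/T_H + Q_C/T_C = 5.855 J/K (> 0, since η = 0.358 < η_Carnot = 0.841).

ΔS_univ ≈ 5.855 J/K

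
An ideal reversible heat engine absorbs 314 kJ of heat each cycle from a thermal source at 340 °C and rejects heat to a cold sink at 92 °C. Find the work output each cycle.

W ≈ 127.0 kJ

T_H = 340 °C → 340 + 273.15 = 613.15 K.
T_C = 92 °C → 92 + 273.15 = 365.15 K.
For a reversible engine, η = 1 − T_C/T_H = 1 − 365.15/613.15 = 0.4045.
W = η·Q_H = 0.4045 × 314 = 127.0 kJ.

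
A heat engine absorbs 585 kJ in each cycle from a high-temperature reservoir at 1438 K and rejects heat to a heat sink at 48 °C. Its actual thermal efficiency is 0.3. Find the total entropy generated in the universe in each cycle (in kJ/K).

T_C = 48 °C → 48 + 273.15 = 321.15 K.
W = η·Q_H = 0.3 × 585 = 175.5 kJ, so Q_C = Q_H − W = 409.5 kJ.
Entropy balance on the reservoirs: −Q_H/T_H = -0.4068 kJ/K, +Q_C/T_C = 1.275 kJ/K.
ΔS_univ = −Q_H/T_H + Q_C/T_C = 0.8683 kJ/K (> 0, since η = 0.3 < η_Carnot = 0.777).

ΔS_univ ≈ 0.8683 kJ/K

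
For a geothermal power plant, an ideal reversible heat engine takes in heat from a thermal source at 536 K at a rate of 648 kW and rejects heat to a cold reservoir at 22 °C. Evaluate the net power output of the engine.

Ẇ ≈ 291 kW

T_C = 22 °C → 22 + 273.15 = 295.15 K.
Since the cycle is reversible, η = 1 − T_C/T_H = 1 − 295.15/536.00 = 0.4493.
W = η·Q_H = 0.4493 × 648 = 291 kW.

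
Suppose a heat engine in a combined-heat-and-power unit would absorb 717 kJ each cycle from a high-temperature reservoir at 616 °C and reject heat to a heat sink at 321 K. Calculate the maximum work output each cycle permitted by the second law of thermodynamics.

T_H = 616 °C → 616 + 273.15 = 889.15 K.
By the Carnot theorem, η_max = 1 − T_C/T_H = 1 − 321.00/889.15 = 0.6390.
W_max = η_max · Q_H = 0.6390 × 717 = 458 kJ.

W_max ≈ 458 kJ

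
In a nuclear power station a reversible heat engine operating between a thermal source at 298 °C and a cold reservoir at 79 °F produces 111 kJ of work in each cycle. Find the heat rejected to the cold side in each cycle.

Q_C ≈ 122 kJ

T_H = 298 °C → 298 + 273.15 = 571.15 K.
T_C = 79 °F → (79 − 32) × 5/9 = 26.11 °C = 299.26 K.
Carnot efficiency: η = 1 − T_C/T_H = 1 − 299.26/571.15 = 0.4760.
Since Q_C/Q_H = T_C/T_H and Q_H = W/η, Q_C = W·T_C/(T_H − T_C) = 111 × 299.26/271.89 = 122 kJ.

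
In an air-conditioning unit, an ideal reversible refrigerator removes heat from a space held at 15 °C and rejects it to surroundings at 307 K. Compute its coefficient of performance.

COP_R ≈ 15.3

T_C = 15 °C → 15 + 273.15 = 288.15 K.
For a reversible refrigerator, COP_R = T_C/(T_H − T_C) = 288.15/(307.00 − 288.15) = 15.3.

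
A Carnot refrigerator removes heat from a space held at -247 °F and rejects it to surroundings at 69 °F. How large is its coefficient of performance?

COP_R ≈ 0.673

T_H = 69 °F → (69 − 32) × 5/9 = 20.56 °C = 293.71 K.
T_C = -247 °F → (-247 − 32) × 5/9 = -155.00 °C = 118.15 K.
COP_R = T_C/(T_H − T_C) = 118.15/(293.71 − 118.15) = 0.673.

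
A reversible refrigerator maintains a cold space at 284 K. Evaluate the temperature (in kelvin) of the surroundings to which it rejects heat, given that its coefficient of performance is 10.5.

COP_R = T_C/(T_H − T_C) ⇒ T_H = T_C·(1 + 1/COP_R) = 284.00 × (1 + 1/10.5) = 311.0 K.

T_H ≈ 311.0 K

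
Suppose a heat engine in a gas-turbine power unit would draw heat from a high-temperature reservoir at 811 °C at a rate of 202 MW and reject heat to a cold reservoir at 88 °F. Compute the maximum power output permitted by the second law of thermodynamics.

Ẇ_max ≈ 145.3 MW

T_H = 811 °C → 811 + 273.15 = 1084.15 K.
T_C = 88 °F → (88 − 32) × 5/9 = 31.11 °C = 304.26 K.
No engine can exceed the Carnot limit: η_max = 1 − T_C/T_H = 1 − 304.26/1084.15 = 0.7194.
W_max = η_max · Q_H = 0.7194 × 202 = 145.3 MW.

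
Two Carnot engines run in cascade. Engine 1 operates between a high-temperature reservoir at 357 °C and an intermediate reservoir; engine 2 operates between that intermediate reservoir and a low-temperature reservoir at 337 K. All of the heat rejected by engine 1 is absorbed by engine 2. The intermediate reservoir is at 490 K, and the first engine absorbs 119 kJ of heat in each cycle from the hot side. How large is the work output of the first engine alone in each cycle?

W₁ ≈ 26.47 kJ

T_H = 357 °C → 357 + 273.15 = 630.15 K.
First-stage efficiency η₁ = 1 − T_m/T_H = 1 − 490.00/630.15 = 0.2224.
W₁ = η₁·Q_H = 0.2224 × 119 = 26.47 kJ.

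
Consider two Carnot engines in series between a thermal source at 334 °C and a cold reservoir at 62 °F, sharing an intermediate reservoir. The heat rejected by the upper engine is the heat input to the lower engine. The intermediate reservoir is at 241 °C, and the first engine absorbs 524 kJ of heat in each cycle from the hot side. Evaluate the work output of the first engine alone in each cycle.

T_H = 334 °C → 334 + 273.15 = 607.15 K.
T_C = 62 °F → (62 − 32) × 5/9 = 16.67 °C = 289.82 K.
T_m = 241 °C → 241 + 273.15 = 514.15 K.
First-stage efficiency η₁ = 1 − T_m/T_H = 1 − 514.15/607.15 = 0.1532.
W₁ = η₁·Q_H = 0.1532 × 524 = 80.26 kJ.

W₁ ≈ 80.26 kJ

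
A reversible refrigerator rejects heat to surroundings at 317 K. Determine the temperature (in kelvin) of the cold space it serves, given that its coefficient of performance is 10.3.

COP_R = T_C/(T_H − T_C) ⇒ T_C = T_H·COP_R/(1 + COP_R) = 317.00 × 10.3/(1 + 10.3) = 288.9 K.

T_C ≈ 288.9 K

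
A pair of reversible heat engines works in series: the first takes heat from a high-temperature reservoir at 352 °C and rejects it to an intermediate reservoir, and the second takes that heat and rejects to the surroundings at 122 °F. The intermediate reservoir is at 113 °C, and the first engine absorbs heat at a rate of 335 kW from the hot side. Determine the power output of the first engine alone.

T_H = 352 °C → 352 + 273.15 = 625.15 K.
T_C = 122 °F → (122 − 32) × 5/9 = 50.00 °C = 323.15 K.
T_m = 113 °C → 113 + 273.15 = 386.15 K.
First-stage efficiency η₁ = 1 − T_m/T_H = 1 − 386.15/625.15 = 0.3823.
W₁ = η₁·Q_H = 0.3823 × 335 = 128 kW.

Ẇ₁ ≈ 128 kW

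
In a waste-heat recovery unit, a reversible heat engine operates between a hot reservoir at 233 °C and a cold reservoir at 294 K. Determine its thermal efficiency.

T_H = 233 °C → 233 + 273.15 = 506.15 K.
For a reversible engine, η = 1 − T_C/T_H = 1 − 294.00/506.15 = 0.419.

η ≈ 0.419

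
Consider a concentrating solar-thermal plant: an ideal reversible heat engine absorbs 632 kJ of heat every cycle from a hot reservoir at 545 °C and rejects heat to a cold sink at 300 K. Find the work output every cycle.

W ≈ 400.3 kJ

T_H = 545 °C → 545 + 273.15 = 818.15 K.
The Carnot efficiency is η = 1 − T_C/T_H = 1 − 300.00/818.15 = 0.6333.
W = η·Q_H = 0.6333 × 632 = 400.3 kJ.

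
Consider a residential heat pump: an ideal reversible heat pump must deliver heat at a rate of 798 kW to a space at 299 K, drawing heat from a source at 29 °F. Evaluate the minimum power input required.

Ẇ_in ≈ 73.44 kW

T_C = 29 °F → (29 − 32) × 5/9 = -1.67 °C = 271.48 K.
For a reversible heat pump, COP_HP = T_H/(T_H − T_C) = 299.00/27.52 = 10.8661.
W = Q_H/COP_HP = 798/10.8661 = 73.44 kW.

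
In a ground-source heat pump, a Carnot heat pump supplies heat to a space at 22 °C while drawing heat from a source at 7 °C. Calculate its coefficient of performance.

T_H = 22 °C → 22 + 273.15 = 295.15 K.
T_C = 7 °C → 7 + 273.15 = 280.15 K.
The Carnot heat-pump COP is COP_HP = T_H/(T_H − T_C) = 295.15/(295.15 − 280.15) = 19.7.

COP_HP ≈ 19.7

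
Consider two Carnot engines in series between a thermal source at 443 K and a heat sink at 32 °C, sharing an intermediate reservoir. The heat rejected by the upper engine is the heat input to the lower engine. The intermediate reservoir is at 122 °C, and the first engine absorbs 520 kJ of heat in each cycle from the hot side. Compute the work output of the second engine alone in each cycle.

T_C = 32 °C → 32 + 273.15 = 305.15 K.
T_m = 122 °C → 122 + 273.15 = 395.15 K.
Heat entering the second stage: Q_m = Q_H·(T_m/T_H) = 520 × 395.15/443.00 = 464 kJ.
Second-stage efficiency η₂ = 1 − T_C/T_m = 1 − 305.15/395.15 = 0.2278, so W₂ = η₂·Q_m = 106 kJ.

W₂ ≈ 106 kJ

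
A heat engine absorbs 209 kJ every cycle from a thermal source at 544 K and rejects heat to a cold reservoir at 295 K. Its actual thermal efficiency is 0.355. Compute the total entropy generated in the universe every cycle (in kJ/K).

W = η·Q_H = 0.355 × 209 = 74.19 kJ, so Q_C = Q_H − W = 134.8 kJ.
Entropy balance on the reservoirs: −Q_H/T_H = -0.3842 kJ/K, +Q_C/T_C = 0.4570 kJ/K.
ΔS_univ = −Q_H/T_H + Q_C/T_C = 0.07277 kJ/K (> 0, since η = 0.355 < η_Carnot = 0.458).

ΔS_univ ≈ 0.07277 kJ/K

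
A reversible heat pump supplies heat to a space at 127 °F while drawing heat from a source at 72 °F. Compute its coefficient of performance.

COP_HP ≈ 10.7

T_H = 127 °F → (127 − 32) × 5/9 = 52.78 °C = 325.93 K.
T_C = 72 °F → (72 − 32) × 5/9 = 22.22 °C = 295.37 K.
For a reversible heat pump, COP_HP = T_H/(T_H − T_C) = 325.93/(325.93 − 295.37) = 10.7.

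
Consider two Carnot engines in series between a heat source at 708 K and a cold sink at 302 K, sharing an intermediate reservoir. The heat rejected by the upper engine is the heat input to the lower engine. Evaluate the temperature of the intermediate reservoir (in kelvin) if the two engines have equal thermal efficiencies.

T_m ≈ 462 K

Equal efficiencies require 1 − T_m/T_H = 1 − T_C/T_m, i.e. T_m/T_H = T_C/T_m, so T_m = √(T_H·T_C) = √(708.00 × 302.00) = 462 K.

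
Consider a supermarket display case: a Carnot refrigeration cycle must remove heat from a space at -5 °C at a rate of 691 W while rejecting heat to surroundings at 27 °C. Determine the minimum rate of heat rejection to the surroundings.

Q̇_H ≈ 773 W

T_H = 27 °C → 27 + 273.15 = 300.15 K.
T_C = -5 °C → -5 + 273.15 = 268.15 K.
For a reversible cycle Q_H/Q_C = T_H/T_C, so Q_H = Q_C·T_H/T_C = 691 × 300.15/268.15 = 773 W.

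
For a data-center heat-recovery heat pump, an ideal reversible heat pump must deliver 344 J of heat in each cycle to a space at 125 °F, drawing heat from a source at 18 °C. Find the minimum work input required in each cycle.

W_in ≈ 35.7 J

T_H = 125 °F → (125 − 32) × 5/9 = 51.67 °C = 324.82 K.
T_C = 18 °C → 18 + 273.15 = 291.15 K.
Reversible heating COP: COP_HP = T_H/(T_H − T_C) = 324.82/33.67 = 9.6480.
W = Q_H/COP_HP = 344/9.6480 = 35.7 J.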